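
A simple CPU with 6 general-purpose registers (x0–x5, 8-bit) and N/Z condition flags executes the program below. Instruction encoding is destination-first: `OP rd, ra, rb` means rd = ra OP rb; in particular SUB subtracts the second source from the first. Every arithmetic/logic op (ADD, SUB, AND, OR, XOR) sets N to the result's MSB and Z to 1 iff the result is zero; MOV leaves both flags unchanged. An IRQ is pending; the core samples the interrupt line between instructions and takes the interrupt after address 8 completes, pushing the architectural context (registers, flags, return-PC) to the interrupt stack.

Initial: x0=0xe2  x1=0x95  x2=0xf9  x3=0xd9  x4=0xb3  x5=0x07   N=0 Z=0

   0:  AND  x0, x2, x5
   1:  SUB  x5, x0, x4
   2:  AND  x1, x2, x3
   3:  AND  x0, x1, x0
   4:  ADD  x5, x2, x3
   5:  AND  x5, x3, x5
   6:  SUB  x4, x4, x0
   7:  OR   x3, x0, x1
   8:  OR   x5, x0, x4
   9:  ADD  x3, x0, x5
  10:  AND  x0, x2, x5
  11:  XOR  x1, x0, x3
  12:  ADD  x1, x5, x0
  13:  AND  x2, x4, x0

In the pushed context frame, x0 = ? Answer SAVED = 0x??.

after  0: x0=0x01 x1=0x95 x2=0xf9 x3=0xd9 x4=0xb3 x5=0x07  N=0 Z=0
after  1: x0=0x01 x1=0x95 x2=0xf9 x3=0xd9 x4=0xb3 x5=0x4e  N=0 Z=0
after  2: x0=0x01 x1=0xd9 x2=0xf9 x3=0xd9 x4=0xb3 x5=0x4e  N=1 Z=0
after  3: x0=0x01 x1=0xd9 x2=0xf9 x3=0xd9 x4=0xb3 x5=0x4e  N=0 Z=0
after  4: x0=0x01 x1=0xd9 x2=0xf9 x3=0xd9 x4=0xb3 x5=0xd2  N=1 Z=0
after  5: x0=0x01 x1=0xd9 x2=0xf9 x3=0xd9 x4=0xb3 x5=0xd0  N=1 Z=0
after  6: x0=0x01 x1=0xd9 x2=0xf9 x3=0xd9 x4=0xb2 x5=0xd0  N=1 Z=0
after  7: x0=0x01 x1=0xd9 x2=0xf9 x3=0xd9 x4=0xb2 x5=0xd0  N=1 Z=0
after  8: x0=0x01 x1=0xd9 x2=0xf9 x3=0xd9 x4=0xb2 x5=0xb3  N=1 Z=0
-- IRQ taken; context saved, return-PC = 9 --

SAVED = 0x01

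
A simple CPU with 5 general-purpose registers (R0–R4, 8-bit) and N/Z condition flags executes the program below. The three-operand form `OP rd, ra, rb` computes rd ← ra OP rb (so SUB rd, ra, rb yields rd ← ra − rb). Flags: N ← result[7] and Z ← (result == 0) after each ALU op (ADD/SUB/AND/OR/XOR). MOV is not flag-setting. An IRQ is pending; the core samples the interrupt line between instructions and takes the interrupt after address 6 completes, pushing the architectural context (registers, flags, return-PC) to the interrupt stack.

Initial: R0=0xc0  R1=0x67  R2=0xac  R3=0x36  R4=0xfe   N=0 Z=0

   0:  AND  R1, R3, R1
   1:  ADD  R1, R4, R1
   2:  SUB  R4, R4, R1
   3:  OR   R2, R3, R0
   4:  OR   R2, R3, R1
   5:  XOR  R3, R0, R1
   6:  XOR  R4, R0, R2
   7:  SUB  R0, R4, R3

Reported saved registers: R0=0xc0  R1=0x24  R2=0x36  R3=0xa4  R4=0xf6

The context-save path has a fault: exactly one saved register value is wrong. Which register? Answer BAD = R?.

BAD = R3

after  0: R0=0xc0 R1=0x26 R2=0xac R3=0x36 R4=0xfe  N=0 Z=0
after  1: R0=0xc0 R1=0x24 R2=0xac R3=0x36 R4=0xfe  N=0 Z=0
after  2: R0=0xc0 R1=0x24 R2=0xac R3=0x36 R4=0xda  N=1 Z=0
after  3: R0=0xc0 R1=0x24 R2=0xf6 R3=0x36 R4=0xda  N=1 Z=0
after  4: R0=0xc0 R1=0x24 R2=0x36 R3=0x36 R4=0xda  N=0 Z=0
after  5: R0=0xc0 R1=0x24 R2=0x36 R3=0xe4 R4=0xda  N=1 Z=0
after  6: R0=0xc0 R1=0x24 R2=0x36 R3=0xe4 R4=0xf6  N=1 Z=0
-- IRQ taken; context saved, return-PC = 7 --
mismatch: R3: reported 0xa4 vs actual 0xe4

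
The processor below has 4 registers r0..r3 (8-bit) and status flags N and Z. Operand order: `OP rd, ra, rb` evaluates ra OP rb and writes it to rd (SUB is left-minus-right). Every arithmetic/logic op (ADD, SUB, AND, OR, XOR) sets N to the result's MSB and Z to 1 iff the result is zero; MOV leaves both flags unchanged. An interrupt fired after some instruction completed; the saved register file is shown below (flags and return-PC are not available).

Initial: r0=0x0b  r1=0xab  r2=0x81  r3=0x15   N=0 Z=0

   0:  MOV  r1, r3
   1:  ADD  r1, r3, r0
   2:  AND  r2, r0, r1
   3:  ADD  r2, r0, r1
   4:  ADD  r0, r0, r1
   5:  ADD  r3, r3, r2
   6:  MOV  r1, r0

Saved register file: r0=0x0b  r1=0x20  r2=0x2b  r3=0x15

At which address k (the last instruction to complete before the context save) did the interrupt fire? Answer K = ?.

after  0: r0=0x0b r1=0x15 r2=0x81 r3=0x15  N=0 Z=0
after  1: r0=0x0b r1=0x20 r2=0x81 r3=0x15  N=0 Z=0
after  2: r0=0x0b r1=0x20 r2=0x00 r3=0x15  N=0 Z=1
after  3: r0=0x0b r1=0x20 r2=0x2b r3=0x15  N=0 Z=0
-- IRQ taken; context saved, return-PC = 4 --

K = 3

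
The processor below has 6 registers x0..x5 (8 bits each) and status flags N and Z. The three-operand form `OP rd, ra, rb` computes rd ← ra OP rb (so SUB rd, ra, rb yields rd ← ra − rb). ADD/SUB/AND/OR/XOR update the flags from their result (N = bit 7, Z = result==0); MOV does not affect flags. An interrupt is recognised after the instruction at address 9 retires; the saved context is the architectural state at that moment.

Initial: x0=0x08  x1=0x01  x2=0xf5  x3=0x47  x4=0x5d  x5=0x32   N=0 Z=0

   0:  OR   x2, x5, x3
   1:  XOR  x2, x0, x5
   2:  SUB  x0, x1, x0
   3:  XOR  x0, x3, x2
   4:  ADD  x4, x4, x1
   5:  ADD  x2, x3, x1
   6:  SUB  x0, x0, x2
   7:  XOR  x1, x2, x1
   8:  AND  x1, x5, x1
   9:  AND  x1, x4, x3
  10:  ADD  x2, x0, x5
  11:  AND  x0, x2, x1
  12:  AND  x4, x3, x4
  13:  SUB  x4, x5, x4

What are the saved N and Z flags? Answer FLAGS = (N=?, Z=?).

after  0: x0=0x08 x1=0x01 x2=0x77 x3=0x47 x4=0x5d x5=0x32  N=0 Z=0
after  1: x0=0x08 x1=0x01 x2=0x3a x3=0x47 x4=0x5d x5=0x32  N=0 Z=0
after  2: x0=0xf9 x1=0x01 x2=0x3a x3=0x47 x4=0x5d x5=0x32  N=1 Z=0
after  3: x0=0x7d x1=0x01 x2=0x3a x3=0x47 x4=0x5d x5=0x32  N=0 Z=0
after  4: x0=0x7d x1=0x01 x2=0x3a x3=0x47 x4=0x5e x5=0x32  N=0 Z=0
after  5: x0=0x7d x1=0x01 x2=0x48 x3=0x47 x4=0x5e x5=0x32  N=0 Z=0
after  6: x0=0x35 x1=0x01 x2=0x48 x3=0x47 x4=0x5e x5=0x32  N=0 Z=0
after  7: x0=0x35 x1=0x49 x2=0x48 x3=0x47 x4=0x5e x5=0x32  N=0 Z=0
after  8: x0=0x35 x1=0x00 x2=0x48 x3=0x47 x4=0x5e x5=0x32  N=0 Z=1
after  9: x0=0x35 x1=0x46 x2=0x48 x3=0x47 x4=0x5e x5=0x32  N=0 Z=0
-- IRQ taken; context saved, return-PC = 10 --

FLAGS = (N=0, Z=0)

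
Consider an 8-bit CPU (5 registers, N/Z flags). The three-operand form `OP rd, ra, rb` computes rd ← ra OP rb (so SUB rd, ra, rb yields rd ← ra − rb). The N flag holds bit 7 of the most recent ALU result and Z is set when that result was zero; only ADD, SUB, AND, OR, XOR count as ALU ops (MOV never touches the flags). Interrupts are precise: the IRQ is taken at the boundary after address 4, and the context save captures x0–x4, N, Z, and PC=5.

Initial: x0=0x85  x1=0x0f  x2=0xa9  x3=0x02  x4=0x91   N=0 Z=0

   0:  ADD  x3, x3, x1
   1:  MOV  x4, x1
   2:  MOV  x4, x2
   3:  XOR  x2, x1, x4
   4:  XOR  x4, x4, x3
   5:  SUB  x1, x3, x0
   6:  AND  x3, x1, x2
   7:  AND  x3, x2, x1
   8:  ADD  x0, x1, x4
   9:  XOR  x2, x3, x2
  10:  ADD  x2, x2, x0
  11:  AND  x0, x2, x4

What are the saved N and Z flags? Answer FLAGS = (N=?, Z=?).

after  0: x0=0x85 x1=0x0f x2=0xa9 x3=0x11 x4=0x91  N=0 Z=0
after  1: x0=0x85 x1=0x0f x2=0xa9 x3=0x11 x4=0x0f  N=0 Z=0
after  2: x0=0x85 x1=0x0f x2=0xa9 x3=0x11 x4=0xa9  N=0 Z=0
after  3: x0=0x85 x1=0x0f x2=0xa6 x3=0x11 x4=0xa9  N=1 Z=0
after  4: x0=0x85 x1=0x0f x2=0xa6 x3=0x11 x4=0xb8  N=1 Z=0
-- IRQ taken; context saved, return-PC = 5 --

FLAGS = (N=1, Z=0)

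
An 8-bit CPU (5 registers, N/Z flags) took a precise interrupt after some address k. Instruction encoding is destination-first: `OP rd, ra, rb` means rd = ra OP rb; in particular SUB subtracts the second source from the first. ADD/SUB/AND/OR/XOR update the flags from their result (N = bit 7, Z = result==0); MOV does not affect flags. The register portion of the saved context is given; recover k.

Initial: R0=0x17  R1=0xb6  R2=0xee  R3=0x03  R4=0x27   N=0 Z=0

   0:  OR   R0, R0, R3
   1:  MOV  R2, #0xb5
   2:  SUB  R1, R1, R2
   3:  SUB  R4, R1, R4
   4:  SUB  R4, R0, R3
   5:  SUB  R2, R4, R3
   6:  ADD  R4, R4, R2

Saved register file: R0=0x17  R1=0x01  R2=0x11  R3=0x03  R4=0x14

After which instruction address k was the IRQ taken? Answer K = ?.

after  0: R0=0x17 R1=0xb6 R2=0xee R3=0x03 R4=0x27  N=0 Z=0
after  1: R0=0x17 R1=0xb6 R2=0xb5 R3=0x03 R4=0x27  N=0 Z=0
after  2: R0=0x17 R1=0x01 R2=0xb5 R3=0x03 R4=0x27  N=0 Z=0
after  3: R0=0x17 R1=0x01 R2=0xb5 R3=0x03 R4=0xda  N=1 Z=0
after  4: R0=0x17 R1=0x01 R2=0xb5 R3=0x03 R4=0x14  N=0 Z=0
after  5: R0=0x17 R1=0x01 R2=0x11 R3=0x03 R4=0x14  N=0 Z=0
-- IRQ taken; context saved, return-PC = 6 --

K = 5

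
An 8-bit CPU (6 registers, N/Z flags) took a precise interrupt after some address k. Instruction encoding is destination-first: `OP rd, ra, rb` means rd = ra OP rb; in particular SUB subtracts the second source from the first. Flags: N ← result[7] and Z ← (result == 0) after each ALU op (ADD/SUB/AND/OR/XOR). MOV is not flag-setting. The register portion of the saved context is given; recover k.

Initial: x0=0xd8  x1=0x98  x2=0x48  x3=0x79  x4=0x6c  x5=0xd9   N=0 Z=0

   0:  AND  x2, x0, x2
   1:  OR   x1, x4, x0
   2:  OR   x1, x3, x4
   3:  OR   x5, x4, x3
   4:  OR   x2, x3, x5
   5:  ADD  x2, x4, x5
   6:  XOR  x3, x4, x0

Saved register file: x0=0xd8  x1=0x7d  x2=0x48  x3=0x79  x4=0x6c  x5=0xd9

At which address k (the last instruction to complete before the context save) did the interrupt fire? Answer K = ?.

after  0: x0=0xd8 x1=0x98 x2=0x48 x3=0x79 x4=0x6c x5=0xd9  N=0 Z=0
after  1: x0=0xd8 x1=0xfc x2=0x48 x3=0x79 x4=0x6c x5=0xd9  N=1 Z=0
after  2: x0=0xd8 x1=0x7d x2=0x48 x3=0x79 x4=0x6c x5=0xd9  N=0 Z=0
-- IRQ taken; context saved, return-PC = 3 --

K = 2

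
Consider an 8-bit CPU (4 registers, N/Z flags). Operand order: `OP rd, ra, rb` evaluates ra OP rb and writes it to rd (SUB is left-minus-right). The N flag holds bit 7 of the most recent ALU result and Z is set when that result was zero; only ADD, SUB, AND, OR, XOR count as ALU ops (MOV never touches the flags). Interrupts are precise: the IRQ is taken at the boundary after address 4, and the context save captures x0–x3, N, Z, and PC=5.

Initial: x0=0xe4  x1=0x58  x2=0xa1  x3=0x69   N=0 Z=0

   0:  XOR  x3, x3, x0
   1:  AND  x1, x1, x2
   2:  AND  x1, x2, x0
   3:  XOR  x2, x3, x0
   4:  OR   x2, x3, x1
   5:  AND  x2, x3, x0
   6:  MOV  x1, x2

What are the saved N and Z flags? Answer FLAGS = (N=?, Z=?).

after  0: x0=0xe4 x1=0x58 x2=0xa1 x3=0x8d  N=1 Z=0
after  1: x0=0xe4 x1=0x00 x2=0xa1 x3=0x8d  N=0 Z=1
after  2: x0=0xe4 x1=0xa0 x2=0xa1 x3=0x8d  N=1 Z=0
after  3: x0=0xe4 x1=0xa0 x2=0x69 x3=0x8d  N=0 Z=0
after  4: x0=0xe4 x1=0xa0 x2=0xad x3=0x8d  N=1 Z=0
-- IRQ taken; context saved, return-PC = 5 --

FLAGS = (N=1, Z=0)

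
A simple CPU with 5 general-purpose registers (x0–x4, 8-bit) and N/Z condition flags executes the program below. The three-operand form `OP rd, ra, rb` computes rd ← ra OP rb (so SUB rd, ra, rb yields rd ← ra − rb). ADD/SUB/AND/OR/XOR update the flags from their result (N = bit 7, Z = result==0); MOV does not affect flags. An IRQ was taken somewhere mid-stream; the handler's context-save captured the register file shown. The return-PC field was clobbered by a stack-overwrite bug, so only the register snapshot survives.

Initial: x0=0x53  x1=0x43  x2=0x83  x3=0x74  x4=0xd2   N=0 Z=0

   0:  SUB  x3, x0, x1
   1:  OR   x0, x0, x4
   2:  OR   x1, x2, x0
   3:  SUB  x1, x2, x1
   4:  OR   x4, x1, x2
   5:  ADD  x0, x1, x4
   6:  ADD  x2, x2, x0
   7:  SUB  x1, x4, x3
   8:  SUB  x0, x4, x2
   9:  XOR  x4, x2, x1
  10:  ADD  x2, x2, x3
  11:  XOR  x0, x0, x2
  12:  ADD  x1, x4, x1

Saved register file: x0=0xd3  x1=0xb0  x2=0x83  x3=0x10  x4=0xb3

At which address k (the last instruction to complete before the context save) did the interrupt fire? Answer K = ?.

K = 4

after  0: x0=0x53 x1=0x43 x2=0x83 x3=0x10 x4=0xd2  N=0 Z=0
after  1: x0=0xd3 x1=0x43 x2=0x83 x3=0x10 x4=0xd2  N=1 Z=0
after  2: x0=0xd3 x1=0xd3 x2=0x83 x3=0x10 x4=0xd2  N=1 Z=0
after  3: x0=0xd3 x1=0xb0 x2=0x83 x3=0x10 x4=0xd2  N=1 Z=0
after  4: x0=0xd3 x1=0xb0 x2=0x83 x3=0x10 x4=0xb3  N=1 Z=0
-- IRQ taken; context saved, return-PC = 5 --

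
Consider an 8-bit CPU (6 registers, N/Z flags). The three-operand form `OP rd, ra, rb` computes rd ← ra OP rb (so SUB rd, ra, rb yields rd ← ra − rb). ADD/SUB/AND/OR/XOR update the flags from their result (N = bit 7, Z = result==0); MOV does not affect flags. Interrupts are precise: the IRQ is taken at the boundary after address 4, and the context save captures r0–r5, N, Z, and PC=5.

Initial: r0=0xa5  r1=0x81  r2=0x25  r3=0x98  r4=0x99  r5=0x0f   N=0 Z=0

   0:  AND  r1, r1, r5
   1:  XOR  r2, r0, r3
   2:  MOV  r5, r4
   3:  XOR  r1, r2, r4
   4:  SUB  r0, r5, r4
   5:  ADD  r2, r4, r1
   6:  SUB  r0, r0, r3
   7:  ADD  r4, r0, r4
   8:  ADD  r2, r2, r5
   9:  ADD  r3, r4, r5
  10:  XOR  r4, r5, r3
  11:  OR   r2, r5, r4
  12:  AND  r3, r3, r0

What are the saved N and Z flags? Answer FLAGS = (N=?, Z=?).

FLAGS = (N=0, Z=1)

after  0: r0=0xa5 r1=0x01 r2=0x25 r3=0x98 r4=0x99 r5=0x0f  N=0 Z=0
after  1: r0=0xa5 r1=0x01 r2=0x3d r3=0x98 r4=0x99 r5=0x0f  N=0 Z=0
after  2: r0=0xa5 r1=0x01 r2=0x3d r3=0x98 r4=0x99 r5=0x99  N=0 Z=0
after  3: r0=0xa5 r1=0xa4 r2=0x3d r3=0x98 r4=0x99 r5=0x99  N=1 Z=0
after  4: r0=0x00 r1=0xa4 r2=0x3d r3=0x98 r4=0x99 r5=0x99  N=0 Z=1
-- IRQ taken; context saved, return-PC = 5 --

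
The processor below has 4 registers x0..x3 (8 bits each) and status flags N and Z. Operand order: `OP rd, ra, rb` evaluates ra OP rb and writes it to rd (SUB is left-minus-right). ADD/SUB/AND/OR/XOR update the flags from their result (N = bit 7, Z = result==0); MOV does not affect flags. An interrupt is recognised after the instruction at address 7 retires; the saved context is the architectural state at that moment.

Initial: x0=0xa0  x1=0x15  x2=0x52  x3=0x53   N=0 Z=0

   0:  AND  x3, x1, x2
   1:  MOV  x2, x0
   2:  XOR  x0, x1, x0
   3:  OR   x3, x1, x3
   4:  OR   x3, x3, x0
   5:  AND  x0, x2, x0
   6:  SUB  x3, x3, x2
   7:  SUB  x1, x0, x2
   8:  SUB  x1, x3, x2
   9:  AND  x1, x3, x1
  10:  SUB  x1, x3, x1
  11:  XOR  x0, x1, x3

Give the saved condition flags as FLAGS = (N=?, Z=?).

after  0: x0=0xa0 x1=0x15 x2=0x52 x3=0x10  N=0 Z=0
after  1: x0=0xa0 x1=0x15 x2=0xa0 x3=0x10  N=0 Z=0
after  2: x0=0xb5 x1=0x15 x2=0xa0 x3=0x10  N=1 Z=0
after  3: x0=0xb5 x1=0x15 x2=0xa0 x3=0x15  N=0 Z=0
after  4: x0=0xb5 x1=0x15 x2=0xa0 x3=0xb5  N=1 Z=0
after  5: x0=0xa0 x1=0x15 x2=0xa0 x3=0xb5  N=1 Z=0
after  6: x0=0xa0 x1=0x15 x2=0xa0 x3=0x15  N=0 Z=0
after  7: x0=0xa0 x1=0x00 x2=0xa0 x3=0x15  N=0 Z=1
-- IRQ taken; context saved, return-PC = 8 --

FLAGS = (N=0, Z=1)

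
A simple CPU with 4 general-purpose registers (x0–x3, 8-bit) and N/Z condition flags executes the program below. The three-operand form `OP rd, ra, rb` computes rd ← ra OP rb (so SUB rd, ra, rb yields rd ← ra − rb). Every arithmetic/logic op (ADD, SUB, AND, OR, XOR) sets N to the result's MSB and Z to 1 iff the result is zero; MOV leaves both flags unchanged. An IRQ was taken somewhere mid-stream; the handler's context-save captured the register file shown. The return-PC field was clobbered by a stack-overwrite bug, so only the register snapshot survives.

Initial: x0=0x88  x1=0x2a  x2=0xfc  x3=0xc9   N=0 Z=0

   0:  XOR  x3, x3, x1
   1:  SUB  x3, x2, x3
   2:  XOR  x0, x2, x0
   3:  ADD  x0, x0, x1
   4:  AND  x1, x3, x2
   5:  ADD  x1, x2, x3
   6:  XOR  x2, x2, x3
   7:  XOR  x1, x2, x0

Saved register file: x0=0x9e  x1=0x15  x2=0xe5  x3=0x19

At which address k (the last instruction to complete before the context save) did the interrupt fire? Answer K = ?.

K = 6

after  0: x0=0x88 x1=0x2a x2=0xfc x3=0xe3  N=1 Z=0
after  1: x0=0x88 x1=0x2a x2=0xfc x3=0x19  N=0 Z=0
after  2: x0=0x74 x1=0x2a x2=0xfc x3=0x19  N=0 Z=0
after  3: x0=0x9e x1=0x2a x2=0xfc x3=0x19  N=1 Z=0
after  4: x0=0x9e x1=0x18 x2=0xfc x3=0x19  N=0 Z=0
after  5: x0=0x9e x1=0x15 x2=0xfc x3=0x19  N=0 Z=0
after  6: x0=0x9e x1=0x15 x2=0xe5 x3=0x19  N=1 Z=0
-- IRQ taken; context saved, return-PC = 7 --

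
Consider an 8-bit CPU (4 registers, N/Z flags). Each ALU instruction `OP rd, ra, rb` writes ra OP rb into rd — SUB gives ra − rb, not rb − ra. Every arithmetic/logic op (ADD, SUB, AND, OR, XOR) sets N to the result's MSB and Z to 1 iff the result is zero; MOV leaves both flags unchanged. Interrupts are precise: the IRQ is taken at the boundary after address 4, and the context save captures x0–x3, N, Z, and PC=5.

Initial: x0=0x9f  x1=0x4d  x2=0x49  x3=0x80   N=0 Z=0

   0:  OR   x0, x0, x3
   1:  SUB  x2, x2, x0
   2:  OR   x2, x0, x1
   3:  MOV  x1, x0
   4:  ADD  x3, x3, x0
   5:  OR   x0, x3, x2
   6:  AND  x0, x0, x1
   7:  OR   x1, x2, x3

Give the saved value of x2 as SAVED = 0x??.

SAVED = 0xdf

after  0: x0=0x9f x1=0x4d x2=0x49 x3=0x80  N=1 Z=0
after  1: x0=0x9f x1=0x4d x2=0xaa x3=0x80  N=1 Z=0
after  2: x0=0x9f x1=0x4d x2=0xdf x3=0x80  N=1 Z=0
after  3: x0=0x9f x1=0x9f x2=0xdf x3=0x80  N=1 Z=0
after  4: x0=0x9f x1=0x9f x2=0xdf x3=0x1f  N=0 Z=0
-- IRQ taken; context saved, return-PC = 5 --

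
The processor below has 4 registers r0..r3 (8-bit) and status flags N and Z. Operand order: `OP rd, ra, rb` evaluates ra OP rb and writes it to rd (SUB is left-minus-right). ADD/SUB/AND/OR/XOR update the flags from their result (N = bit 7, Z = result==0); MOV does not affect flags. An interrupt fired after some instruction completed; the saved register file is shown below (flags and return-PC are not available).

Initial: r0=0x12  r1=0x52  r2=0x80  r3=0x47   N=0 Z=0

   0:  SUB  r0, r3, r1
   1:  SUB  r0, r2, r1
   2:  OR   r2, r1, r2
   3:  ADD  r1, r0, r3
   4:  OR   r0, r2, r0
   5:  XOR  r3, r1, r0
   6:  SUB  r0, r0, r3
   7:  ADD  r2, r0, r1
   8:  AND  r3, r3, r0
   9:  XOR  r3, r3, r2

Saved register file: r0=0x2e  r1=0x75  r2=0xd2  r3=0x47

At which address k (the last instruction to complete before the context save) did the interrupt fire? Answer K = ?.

K = 3

after  0: r0=0xf5 r1=0x52 r2=0x80 r3=0x47  N=1 Z=0
after  1: r0=0x2e r1=0x52 r2=0x80 r3=0x47  N=0 Z=0
after  2: r0=0x2e r1=0x52 r2=0xd2 r3=0x47  N=1 Z=0
after  3: r0=0x2e r1=0x75 r2=0xd2 r3=0x47  N=0 Z=0
-- IRQ taken; context saved, return-PC = 4 --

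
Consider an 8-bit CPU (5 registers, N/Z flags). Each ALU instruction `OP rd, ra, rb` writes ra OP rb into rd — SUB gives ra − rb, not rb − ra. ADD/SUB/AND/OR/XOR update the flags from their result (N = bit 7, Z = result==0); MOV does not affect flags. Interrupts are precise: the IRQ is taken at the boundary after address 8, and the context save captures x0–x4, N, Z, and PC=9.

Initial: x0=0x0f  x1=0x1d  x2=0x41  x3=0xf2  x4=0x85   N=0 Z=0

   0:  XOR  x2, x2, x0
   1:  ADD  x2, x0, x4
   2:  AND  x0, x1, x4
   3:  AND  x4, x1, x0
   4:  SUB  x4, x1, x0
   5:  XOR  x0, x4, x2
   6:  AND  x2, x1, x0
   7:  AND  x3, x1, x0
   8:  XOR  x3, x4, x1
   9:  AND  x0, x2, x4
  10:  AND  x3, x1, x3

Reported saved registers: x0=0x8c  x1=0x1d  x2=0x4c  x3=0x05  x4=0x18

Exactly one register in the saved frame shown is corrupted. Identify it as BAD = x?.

BAD = x2

after  0: x0=0x0f x1=0x1d x2=0x4e x3=0xf2 x4=0x85  N=0 Z=0
after  1: x0=0x0f x1=0x1d x2=0x94 x3=0xf2 x4=0x85  N=1 Z=0
after  2: x0=0x05 x1=0x1d x2=0x94 x3=0xf2 x4=0x85  N=0 Z=0
after  3: x0=0x05 x1=0x1d x2=0x94 x3=0xf2 x4=0x05  N=0 Z=0
after  4: x0=0x05 x1=0x1d x2=0x94 x3=0xf2 x4=0x18  N=0 Z=0
after  5: x0=0x8c x1=0x1d x2=0x94 x3=0xf2 x4=0x18  N=1 Z=0
after  6: x0=0x8c x1=0x1d x2=0x0c x3=0xf2 x4=0x18  N=0 Z=0
after  7: x0=0x8c x1=0x1d x2=0x0c x3=0x0c x4=0x18  N=0 Z=0
after  8: x0=0x8c x1=0x1d x2=0x0c x3=0x05 x4=0x18  N=0 Z=0
-- IRQ taken; context saved, return-PC = 9 --
mismatch: x2: reported 0x4c vs actual 0x0c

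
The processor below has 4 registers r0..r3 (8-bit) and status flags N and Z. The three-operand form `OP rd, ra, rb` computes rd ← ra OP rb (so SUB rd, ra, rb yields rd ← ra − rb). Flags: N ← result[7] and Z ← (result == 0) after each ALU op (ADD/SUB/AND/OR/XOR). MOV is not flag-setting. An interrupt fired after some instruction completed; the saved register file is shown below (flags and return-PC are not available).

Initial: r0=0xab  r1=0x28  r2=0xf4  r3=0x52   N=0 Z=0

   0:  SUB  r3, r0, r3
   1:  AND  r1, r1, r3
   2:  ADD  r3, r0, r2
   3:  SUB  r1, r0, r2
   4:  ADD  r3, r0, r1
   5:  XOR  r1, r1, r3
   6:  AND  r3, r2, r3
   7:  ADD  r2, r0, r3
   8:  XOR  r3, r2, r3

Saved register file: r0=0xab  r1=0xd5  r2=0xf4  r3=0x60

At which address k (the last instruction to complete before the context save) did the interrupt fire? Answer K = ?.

K = 6

after  0: r0=0xab r1=0x28 r2=0xf4 r3=0x59  N=0 Z=0
after  1: r0=0xab r1=0x08 r2=0xf4 r3=0x59  N=0 Z=0
after  2: r0=0xab r1=0x08 r2=0xf4 r3=0x9f  N=1 Z=0
after  3: r0=0xab r1=0xb7 r2=0xf4 r3=0x9f  N=1 Z=0
after  4: r0=0xab r1=0xb7 r2=0xf4 r3=0x62  N=0 Z=0
after  5: r0=0xab r1=0xd5 r2=0xf4 r3=0x62  N=1 Z=0
after  6: r0=0xab r1=0xd5 r2=0xf4 r3=0x60  N=0 Z=0
-- IRQ taken; context saved, return-PC = 7 --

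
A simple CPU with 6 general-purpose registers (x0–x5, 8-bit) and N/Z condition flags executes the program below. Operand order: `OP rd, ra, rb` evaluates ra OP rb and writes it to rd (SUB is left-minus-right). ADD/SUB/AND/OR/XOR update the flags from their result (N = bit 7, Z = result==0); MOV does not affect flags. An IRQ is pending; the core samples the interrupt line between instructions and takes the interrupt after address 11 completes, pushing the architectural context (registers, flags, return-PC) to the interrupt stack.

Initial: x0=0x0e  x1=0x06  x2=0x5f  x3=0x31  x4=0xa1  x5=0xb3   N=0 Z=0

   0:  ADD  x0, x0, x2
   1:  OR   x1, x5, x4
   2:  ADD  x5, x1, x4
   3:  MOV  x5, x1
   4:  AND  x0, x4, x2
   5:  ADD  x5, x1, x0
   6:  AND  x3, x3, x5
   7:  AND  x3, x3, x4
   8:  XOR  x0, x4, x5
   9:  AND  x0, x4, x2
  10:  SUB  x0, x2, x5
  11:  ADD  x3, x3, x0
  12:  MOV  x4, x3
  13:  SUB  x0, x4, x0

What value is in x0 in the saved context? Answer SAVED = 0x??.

after  0: x0=0x6d x1=0x06 x2=0x5f x3=0x31 x4=0xa1 x5=0xb3  N=0 Z=0
after  1: x0=0x6d x1=0xb3 x2=0x5f x3=0x31 x4=0xa1 x5=0xb3  N=1 Z=0
after  2: x0=0x6d x1=0xb3 x2=0x5f x3=0x31 x4=0xa1 x5=0x54  N=0 Z=0
after  3: x0=0x6d x1=0xb3 x2=0x5f x3=0x31 x4=0xa1 x5=0xb3  N=0 Z=0
after  4: x0=0x01 x1=0xb3 x2=0x5f x3=0x31 x4=0xa1 x5=0xb3  N=0 Z=0
after  5: x0=0x01 x1=0xb3 x2=0x5f x3=0x31 x4=0xa1 x5=0xb4  N=1 Z=0
after  6: x0=0x01 x1=0xb3 x2=0x5f x3=0x30 x4=0xa1 x5=0xb4  N=0 Z=0
after  7: x0=0x01 x1=0xb3 x2=0x5f x3=0x20 x4=0xa1 x5=0xb4  N=0 Z=0
after  8: x0=0x15 x1=0xb3 x2=0x5f x3=0x20 x4=0xa1 x5=0xb4  N=0 Z=0
after  9: x0=0x01 x1=0xb3 x2=0x5f x3=0x20 x4=0xa1 x5=0xb4  N=0 Z=0
after 10: x0=0xab x1=0xb3 x2=0x5f x3=0x20 x4=0xa1 x5=0xb4  N=1 Z=0
after 11: x0=0xab x1=0xb3 x2=0x5f x3=0xcb x4=0xa1 x5=0xb4  N=1 Z=0
-- IRQ taken; context saved, return-PC = 12 --

SAVED = 0xab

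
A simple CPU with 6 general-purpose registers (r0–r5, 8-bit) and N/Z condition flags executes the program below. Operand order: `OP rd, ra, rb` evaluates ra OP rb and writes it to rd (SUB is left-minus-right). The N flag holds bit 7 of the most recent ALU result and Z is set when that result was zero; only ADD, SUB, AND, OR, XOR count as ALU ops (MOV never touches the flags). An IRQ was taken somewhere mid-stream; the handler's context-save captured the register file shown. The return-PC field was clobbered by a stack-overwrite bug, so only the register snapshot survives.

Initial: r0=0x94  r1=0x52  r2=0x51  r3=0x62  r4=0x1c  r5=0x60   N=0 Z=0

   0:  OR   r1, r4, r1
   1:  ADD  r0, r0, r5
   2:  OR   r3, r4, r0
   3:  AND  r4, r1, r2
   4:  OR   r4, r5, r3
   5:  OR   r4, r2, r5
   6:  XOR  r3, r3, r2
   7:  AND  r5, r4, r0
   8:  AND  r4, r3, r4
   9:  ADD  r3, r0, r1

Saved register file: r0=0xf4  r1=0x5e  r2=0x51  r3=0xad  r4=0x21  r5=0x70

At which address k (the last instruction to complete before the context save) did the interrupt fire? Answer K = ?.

after  0: r0=0x94 r1=0x5e r2=0x51 r3=0x62 r4=0x1c r5=0x60  N=0 Z=0
after  1: r0=0xf4 r1=0x5e r2=0x51 r3=0x62 r4=0x1c r5=0x60  N=1 Z=0
after  2: r0=0xf4 r1=0x5e r2=0x51 r3=0xfc r4=0x1c r5=0x60  N=1 Z=0
after  3: r0=0xf4 r1=0x5e r2=0x51 r3=0xfc r4=0x50 r5=0x60  N=0 Z=0
after  4: r0=0xf4 r1=0x5e r2=0x51 r3=0xfc r4=0xfc r5=0x60  N=1 Z=0
after  5: r0=0xf4 r1=0x5e r2=0x51 r3=0xfc r4=0x71 r5=0x60  N=0 Z=0
after  6: r0=0xf4 r1=0x5e r2=0x51 r3=0xad r4=0x71 r5=0x60  N=1 Z=0
after  7: r0=0xf4 r1=0x5e r2=0x51 r3=0xad r4=0x71 r5=0x70  N=0 Z=0
after  8: r0=0xf4 r1=0x5e r2=0x51 r3=0xad r4=0x21 r5=0x70  N=0 Z=0
-- IRQ taken; context saved, return-PC = 9 --

K = 8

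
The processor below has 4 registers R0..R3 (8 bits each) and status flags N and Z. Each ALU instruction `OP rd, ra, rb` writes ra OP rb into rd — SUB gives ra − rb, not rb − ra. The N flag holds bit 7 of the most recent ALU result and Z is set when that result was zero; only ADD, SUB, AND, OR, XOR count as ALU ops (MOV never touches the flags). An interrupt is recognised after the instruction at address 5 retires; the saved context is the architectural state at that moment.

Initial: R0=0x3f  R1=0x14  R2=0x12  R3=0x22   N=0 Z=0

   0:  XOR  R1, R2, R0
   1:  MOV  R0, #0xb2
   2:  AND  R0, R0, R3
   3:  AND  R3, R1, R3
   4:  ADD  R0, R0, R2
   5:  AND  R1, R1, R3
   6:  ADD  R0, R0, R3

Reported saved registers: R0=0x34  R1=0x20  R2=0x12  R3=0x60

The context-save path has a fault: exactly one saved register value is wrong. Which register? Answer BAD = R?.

after  0: R0=0x3f R1=0x2d R2=0x12 R3=0x22  N=0 Z=0
after  1: R0=0xb2 R1=0x2d R2=0x12 R3=0x22  N=0 Z=0
after  2: R0=0x22 R1=0x2d R2=0x12 R3=0x22  N=0 Z=0
after  3: R0=0x22 R1=0x2d R2=0x12 R3=0x20  N=0 Z=0
after  4: R0=0x34 R1=0x2d R2=0x12 R3=0x20  N=0 Z=0
after  5: R0=0x34 R1=0x20 R2=0x12 R3=0x20  N=0 Z=0
-- IRQ taken; context saved, return-PC = 6 --
mismatch: R3: reported 0x60 vs actual 0x20

BAD = R3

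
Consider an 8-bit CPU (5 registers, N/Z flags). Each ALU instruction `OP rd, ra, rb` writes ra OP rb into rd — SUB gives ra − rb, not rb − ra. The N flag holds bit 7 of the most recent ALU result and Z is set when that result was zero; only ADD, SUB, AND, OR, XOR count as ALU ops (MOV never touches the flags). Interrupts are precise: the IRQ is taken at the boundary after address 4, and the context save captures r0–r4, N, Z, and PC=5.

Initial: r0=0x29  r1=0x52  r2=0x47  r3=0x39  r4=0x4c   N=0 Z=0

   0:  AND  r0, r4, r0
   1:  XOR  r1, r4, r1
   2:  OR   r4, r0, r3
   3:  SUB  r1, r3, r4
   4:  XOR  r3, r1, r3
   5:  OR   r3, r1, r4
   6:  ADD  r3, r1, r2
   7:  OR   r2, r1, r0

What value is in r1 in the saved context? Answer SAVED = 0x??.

after  0: r0=0x08 r1=0x52 r2=0x47 r3=0x39 r4=0x4c  N=0 Z=0
after  1: r0=0x08 r1=0x1e r2=0x47 r3=0x39 r4=0x4c  N=0 Z=0
after  2: r0=0x08 r1=0x1e r2=0x47 r3=0x39 r4=0x39  N=0 Z=0
after  3: r0=0x08 r1=0x00 r2=0x47 r3=0x39 r4=0x39  N=0 Z=1
after  4: r0=0x08 r1=0x00 r2=0x47 r3=0x39 r4=0x39  N=0 Z=0
-- IRQ taken; context saved, return-PC = 5 --

SAVED = 0x00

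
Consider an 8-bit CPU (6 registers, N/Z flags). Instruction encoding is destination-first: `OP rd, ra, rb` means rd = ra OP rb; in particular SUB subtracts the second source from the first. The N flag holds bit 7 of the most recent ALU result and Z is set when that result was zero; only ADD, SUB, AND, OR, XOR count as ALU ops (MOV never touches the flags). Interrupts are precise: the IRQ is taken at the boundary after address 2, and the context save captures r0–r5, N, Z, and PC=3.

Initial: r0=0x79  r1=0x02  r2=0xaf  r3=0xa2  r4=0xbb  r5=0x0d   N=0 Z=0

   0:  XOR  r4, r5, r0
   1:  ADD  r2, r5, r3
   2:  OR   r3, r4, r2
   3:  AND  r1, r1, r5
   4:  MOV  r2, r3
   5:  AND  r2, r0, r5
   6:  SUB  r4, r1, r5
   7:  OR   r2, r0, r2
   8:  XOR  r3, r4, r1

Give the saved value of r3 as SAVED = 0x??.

SAVED = 0xff

after  0: r0=0x79 r1=0x02 r2=0xaf r3=0xa2 r4=0x74 r5=0x0d  N=0 Z=0
after  1: r0=0x79 r1=0x02 r2=0xaf r3=0xa2 r4=0x74 r5=0x0d  N=1 Z=0
after  2: r0=0x79 r1=0x02 r2=0xaf r3=0xff r4=0x74 r5=0x0d  N=1 Z=0
-- IRQ taken; context saved, return-PC = 3 --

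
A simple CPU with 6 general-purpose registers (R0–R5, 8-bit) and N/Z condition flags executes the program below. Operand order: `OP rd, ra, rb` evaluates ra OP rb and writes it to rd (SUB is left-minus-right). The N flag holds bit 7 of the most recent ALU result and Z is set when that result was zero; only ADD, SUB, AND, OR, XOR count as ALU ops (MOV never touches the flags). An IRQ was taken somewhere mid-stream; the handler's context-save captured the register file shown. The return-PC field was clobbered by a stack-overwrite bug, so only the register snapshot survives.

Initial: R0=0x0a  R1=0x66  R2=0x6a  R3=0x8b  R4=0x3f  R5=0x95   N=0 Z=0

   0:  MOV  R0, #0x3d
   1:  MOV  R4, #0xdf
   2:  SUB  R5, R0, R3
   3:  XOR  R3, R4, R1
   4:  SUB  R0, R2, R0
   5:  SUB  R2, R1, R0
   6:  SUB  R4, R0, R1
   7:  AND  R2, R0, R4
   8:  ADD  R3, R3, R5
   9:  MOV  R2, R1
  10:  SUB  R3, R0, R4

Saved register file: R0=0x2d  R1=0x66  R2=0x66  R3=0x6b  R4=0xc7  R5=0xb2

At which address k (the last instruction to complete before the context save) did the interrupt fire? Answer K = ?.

after  0: R0=0x3d R1=0x66 R2=0x6a R3=0x8b R4=0x3f R5=0x95  N=0 Z=0
after  1: R0=0x3d R1=0x66 R2=0x6a R3=0x8b R4=0xdf R5=0x95  N=0 Z=0
after  2: R0=0x3d R1=0x66 R2=0x6a R3=0x8b R4=0xdf R5=0xb2  N=1 Z=0
after  3: R0=0x3d R1=0x66 R2=0x6a R3=0xb9 R4=0xdf R5=0xb2  N=1 Z=0
after  4: R0=0x2d R1=0x66 R2=0x6a R3=0xb9 R4=0xdf R5=0xb2  N=0 Z=0
after  5: R0=0x2d R1=0x66 R2=0x39 R3=0xb9 R4=0xdf R5=0xb2  N=0 Z=0
after  6: R0=0x2d R1=0x66 R2=0x39 R3=0xb9 R4=0xc7 R5=0xb2  N=1 Z=0
after  7: R0=0x2d R1=0x66 R2=0x05 R3=0xb9 R4=0xc7 R5=0xb2  N=0 Z=0
after  8: R0=0x2d R1=0x66 R2=0x05 R3=0x6b R4=0xc7 R5=0xb2  N=0 Z=0
after  9: R0=0x2d R1=0x66 R2=0x66 R3=0x6b R4=0xc7 R5=0xb2  N=0 Z=0
-- IRQ taken; context saved, return-PC = 10 --

K = 9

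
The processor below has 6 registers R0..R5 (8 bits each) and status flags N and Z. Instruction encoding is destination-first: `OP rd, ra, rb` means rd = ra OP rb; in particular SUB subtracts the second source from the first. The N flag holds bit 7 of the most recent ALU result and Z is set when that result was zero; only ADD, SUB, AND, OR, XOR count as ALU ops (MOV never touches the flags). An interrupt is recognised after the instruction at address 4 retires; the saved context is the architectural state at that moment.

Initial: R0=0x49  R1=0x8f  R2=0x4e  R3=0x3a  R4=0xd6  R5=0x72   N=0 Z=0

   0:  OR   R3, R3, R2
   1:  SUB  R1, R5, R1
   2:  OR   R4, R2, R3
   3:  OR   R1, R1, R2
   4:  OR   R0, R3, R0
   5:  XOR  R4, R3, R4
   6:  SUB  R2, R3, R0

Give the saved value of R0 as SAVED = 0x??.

after  0: R0=0x49 R1=0x8f R2=0x4e R3=0x7e R4=0xd6 R5=0x72  N=0 Z=0
after  1: R0=0x49 R1=0xe3 R2=0x4e R3=0x7e R4=0xd6 R5=0x72  N=1 Z=0
after  2: R0=0x49 R1=0xe3 R2=0x4e R3=0x7e R4=0x7e R5=0x72  N=0 Z=0
after  3: R0=0x49 R1=0xef R2=0x4e R3=0x7e R4=0x7e R5=0x72  N=1 Z=0
after  4: R0=0x7f R1=0xef R2=0x4e R3=0x7e R4=0x7e R5=0x72  N=0 Z=0
-- IRQ taken; context saved, return-PC = 5 --

SAVED = 0x7f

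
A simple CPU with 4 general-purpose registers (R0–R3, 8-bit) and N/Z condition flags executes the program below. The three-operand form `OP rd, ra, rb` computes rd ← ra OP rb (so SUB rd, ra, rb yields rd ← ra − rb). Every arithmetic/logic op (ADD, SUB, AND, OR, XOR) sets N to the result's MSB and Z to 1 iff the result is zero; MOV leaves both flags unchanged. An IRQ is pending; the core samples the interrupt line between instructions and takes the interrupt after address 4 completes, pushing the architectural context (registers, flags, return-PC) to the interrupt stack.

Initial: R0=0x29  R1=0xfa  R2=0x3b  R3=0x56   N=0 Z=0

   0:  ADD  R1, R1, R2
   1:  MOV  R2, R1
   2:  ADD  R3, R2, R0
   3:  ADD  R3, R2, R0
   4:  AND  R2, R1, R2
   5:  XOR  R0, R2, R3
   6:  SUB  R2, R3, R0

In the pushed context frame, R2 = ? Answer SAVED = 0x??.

after  0: R0=0x29 R1=0x35 R2=0x3b R3=0x56  N=0 Z=0
after  1: R0=0x29 R1=0x35 R2=0x35 R3=0x56  N=0 Z=0
after  2: R0=0x29 R1=0x35 R2=0x35 R3=0x5e  N=0 Z=0
after  3: R0=0x29 R1=0x35 R2=0x35 R3=0x5e  N=0 Z=0
after  4: R0=0x29 R1=0x35 R2=0x35 R3=0x5e  N=0 Z=0
-- IRQ taken; context saved, return-PC = 5 --

SAVED = 0x35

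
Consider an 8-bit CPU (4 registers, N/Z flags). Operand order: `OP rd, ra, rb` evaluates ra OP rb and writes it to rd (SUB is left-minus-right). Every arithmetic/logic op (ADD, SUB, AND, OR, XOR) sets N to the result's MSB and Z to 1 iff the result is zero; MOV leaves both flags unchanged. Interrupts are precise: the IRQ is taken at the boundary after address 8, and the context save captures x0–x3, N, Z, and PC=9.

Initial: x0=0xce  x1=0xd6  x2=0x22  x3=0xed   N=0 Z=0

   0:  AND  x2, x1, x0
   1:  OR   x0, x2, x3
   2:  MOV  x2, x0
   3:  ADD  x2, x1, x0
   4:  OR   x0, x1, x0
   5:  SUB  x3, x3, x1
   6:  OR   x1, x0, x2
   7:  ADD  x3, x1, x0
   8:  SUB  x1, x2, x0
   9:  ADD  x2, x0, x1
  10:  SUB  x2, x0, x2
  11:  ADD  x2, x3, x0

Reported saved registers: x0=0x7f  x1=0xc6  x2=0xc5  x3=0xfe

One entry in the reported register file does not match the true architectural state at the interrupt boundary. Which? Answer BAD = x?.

after  0: x0=0xce x1=0xd6 x2=0xc6 x3=0xed  N=1 Z=0
after  1: x0=0xef x1=0xd6 x2=0xc6 x3=0xed  N=1 Z=0
after  2: x0=0xef x1=0xd6 x2=0xef x3=0xed  N=1 Z=0
after  3: x0=0xef x1=0xd6 x2=0xc5 x3=0xed  N=1 Z=0
after  4: x0=0xff x1=0xd6 x2=0xc5 x3=0xed  N=1 Z=0
after  5: x0=0xff x1=0xd6 x2=0xc5 x3=0x17  N=0 Z=0
after  6: x0=0xff x1=0xff x2=0xc5 x3=0x17  N=1 Z=0
after  7: x0=0xff x1=0xff x2=0xc5 x3=0xfe  N=1 Z=0
after  8: x0=0xff x1=0xc6 x2=0xc5 x3=0xfe  N=1 Z=0
-- IRQ taken; context saved, return-PC = 9 --
mismatch: x0: reported 0x7f vs actual 0xff

BAD = x0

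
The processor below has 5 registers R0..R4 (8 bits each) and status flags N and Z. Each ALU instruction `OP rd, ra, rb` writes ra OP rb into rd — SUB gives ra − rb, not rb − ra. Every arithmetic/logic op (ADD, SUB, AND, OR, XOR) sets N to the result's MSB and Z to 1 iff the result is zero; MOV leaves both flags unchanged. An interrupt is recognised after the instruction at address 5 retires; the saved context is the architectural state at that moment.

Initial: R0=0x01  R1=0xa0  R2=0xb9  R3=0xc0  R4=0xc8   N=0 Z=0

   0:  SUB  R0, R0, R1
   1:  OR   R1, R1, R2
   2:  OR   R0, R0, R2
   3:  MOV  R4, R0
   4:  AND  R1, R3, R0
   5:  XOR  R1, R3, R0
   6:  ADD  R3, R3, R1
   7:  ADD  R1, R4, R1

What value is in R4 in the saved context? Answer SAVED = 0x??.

SAVED = 0xf9

after  0: R0=0x61 R1=0xa0 R2=0xb9 R3=0xc0 R4=0xc8  N=0 Z=0
after  1: R0=0x61 R1=0xb9 R2=0xb9 R3=0xc0 R4=0xc8  N=1 Z=0
after  2: R0=0xf9 R1=0xb9 R2=0xb9 R3=0xc0 R4=0xc8  N=1 Z=0
after  3: R0=0xf9 R1=0xb9 R2=0xb9 R3=0xc0 R4=0xf9  N=1 Z=0
after  4: R0=0xf9 R1=0xc0 R2=0xb9 R3=0xc0 R4=0xf9  N=1 Z=0
after  5: R0=0xf9 R1=0x39 R2=0xb9 R3=0xc0 R4=0xf9  N=0 Z=0
-- IRQ taken; context saved, return-PC = 6 --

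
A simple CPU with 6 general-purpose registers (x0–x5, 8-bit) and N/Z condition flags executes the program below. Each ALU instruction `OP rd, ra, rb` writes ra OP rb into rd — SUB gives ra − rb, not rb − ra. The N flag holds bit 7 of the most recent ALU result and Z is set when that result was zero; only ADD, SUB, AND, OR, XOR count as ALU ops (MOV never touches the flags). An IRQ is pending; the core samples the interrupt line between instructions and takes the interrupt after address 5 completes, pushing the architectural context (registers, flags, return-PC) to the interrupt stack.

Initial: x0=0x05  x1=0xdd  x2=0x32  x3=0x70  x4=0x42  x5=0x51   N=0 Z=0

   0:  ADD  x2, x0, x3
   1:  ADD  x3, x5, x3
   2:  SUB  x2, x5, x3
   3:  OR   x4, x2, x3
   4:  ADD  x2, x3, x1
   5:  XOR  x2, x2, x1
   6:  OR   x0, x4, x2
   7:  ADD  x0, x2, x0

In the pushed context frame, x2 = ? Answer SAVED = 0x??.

after  0: x0=0x05 x1=0xdd x2=0x75 x3=0x70 x4=0x42 x5=0x51  N=0 Z=0
after  1: x0=0x05 x1=0xdd x2=0x75 x3=0xc1 x4=0x42 x5=0x51  N=1 Z=0
after  2: x0=0x05 x1=0xdd x2=0x90 x3=0xc1 x4=0x42 x5=0x51  N=1 Z=0
after  3: x0=0x05 x1=0xdd x2=0x90 x3=0xc1 x4=0xd1 x5=0x51  N=1 Z=0
after  4: x0=0x05 x1=0xdd x2=0x9e x3=0xc1 x4=0xd1 x5=0x51  N=1 Z=0
after  5: x0=0x05 x1=0xdd x2=0x43 x3=0xc1 x4=0xd1 x5=0x51  N=0 Z=0
-- IRQ taken; context saved, return-PC = 6 --

SAVED = 0x43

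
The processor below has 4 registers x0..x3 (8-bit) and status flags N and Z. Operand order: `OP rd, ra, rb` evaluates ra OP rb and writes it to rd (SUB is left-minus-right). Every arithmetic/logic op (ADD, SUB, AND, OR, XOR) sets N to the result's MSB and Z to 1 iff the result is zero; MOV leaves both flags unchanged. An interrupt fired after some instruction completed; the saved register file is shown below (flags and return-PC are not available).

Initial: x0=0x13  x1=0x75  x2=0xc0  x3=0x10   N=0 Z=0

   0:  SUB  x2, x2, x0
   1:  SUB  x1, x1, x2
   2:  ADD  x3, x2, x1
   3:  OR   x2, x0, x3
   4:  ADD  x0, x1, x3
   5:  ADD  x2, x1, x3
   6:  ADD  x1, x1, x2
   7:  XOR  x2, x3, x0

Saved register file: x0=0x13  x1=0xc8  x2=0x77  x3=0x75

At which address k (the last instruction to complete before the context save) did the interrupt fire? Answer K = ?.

after  0: x0=0x13 x1=0x75 x2=0xad x3=0x10  N=1 Z=0
after  1: x0=0x13 x1=0xc8 x2=0xad x3=0x10  N=1 Z=0
after  2: x0=0x13 x1=0xc8 x2=0xad x3=0x75  N=0 Z=0
after  3: x0=0x13 x1=0xc8 x2=0x77 x3=0x75  N=0 Z=0
-- IRQ taken; context saved, return-PC = 4 --

K = 3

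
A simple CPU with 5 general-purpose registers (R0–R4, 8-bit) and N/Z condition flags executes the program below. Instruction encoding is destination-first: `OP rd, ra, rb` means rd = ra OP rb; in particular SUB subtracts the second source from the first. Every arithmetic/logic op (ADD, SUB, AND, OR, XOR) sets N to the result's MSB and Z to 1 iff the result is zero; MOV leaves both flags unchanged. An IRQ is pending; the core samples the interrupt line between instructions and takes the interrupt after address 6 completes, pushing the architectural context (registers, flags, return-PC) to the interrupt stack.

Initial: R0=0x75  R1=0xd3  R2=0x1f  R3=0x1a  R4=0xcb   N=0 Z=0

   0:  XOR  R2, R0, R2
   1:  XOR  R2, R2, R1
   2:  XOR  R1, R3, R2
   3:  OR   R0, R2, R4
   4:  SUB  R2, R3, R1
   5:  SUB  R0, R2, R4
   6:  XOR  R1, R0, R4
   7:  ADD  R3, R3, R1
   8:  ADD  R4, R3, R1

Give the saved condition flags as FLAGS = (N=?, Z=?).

FLAGS = (N=0, Z=0)

after  0: R0=0x75 R1=0xd3 R2=0x6a R3=0x1a R4=0xcb  N=0 Z=0
after  1: R0=0x75 R1=0xd3 R2=0xb9 R3=0x1a R4=0xcb  N=1 Z=0
after  2: R0=0x75 R1=0xa3 R2=0xb9 R3=0x1a R4=0xcb  N=1 Z=0
after  3: R0=0xfb R1=0xa3 R2=0xb9 R3=0x1a R4=0xcb  N=1 Z=0
after  4: R0=0xfb R1=0xa3 R2=0x77 R3=0x1a R4=0xcb  N=0 Z=0
after  5: R0=0xac R1=0xa3 R2=0x77 R3=0x1a R4=0xcb  N=1 Z=0
after  6: R0=0xac R1=0x67 R2=0x77 R3=0x1a R4=0xcb  N=0 Z=0
-- IRQ taken; context saved, return-PC = 7 --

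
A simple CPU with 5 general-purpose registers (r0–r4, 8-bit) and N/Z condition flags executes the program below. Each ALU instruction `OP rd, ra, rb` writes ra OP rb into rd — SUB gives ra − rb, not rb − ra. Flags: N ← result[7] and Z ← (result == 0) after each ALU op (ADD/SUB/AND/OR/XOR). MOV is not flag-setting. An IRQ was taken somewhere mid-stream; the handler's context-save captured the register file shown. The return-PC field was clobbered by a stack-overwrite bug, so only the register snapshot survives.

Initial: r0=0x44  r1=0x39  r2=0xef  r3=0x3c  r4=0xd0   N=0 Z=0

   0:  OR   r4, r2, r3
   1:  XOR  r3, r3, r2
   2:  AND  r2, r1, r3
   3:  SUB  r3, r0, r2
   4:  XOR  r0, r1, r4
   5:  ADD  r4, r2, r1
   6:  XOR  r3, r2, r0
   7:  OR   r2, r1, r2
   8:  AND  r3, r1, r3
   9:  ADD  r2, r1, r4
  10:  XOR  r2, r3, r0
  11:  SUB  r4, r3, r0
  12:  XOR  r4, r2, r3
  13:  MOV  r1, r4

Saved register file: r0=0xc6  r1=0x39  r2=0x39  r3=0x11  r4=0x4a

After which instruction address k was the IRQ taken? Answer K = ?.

K = 8

after  0: r0=0x44 r1=0x39 r2=0xef r3=0x3c r4=0xff  N=1 Z=0
after  1: r0=0x44 r1=0x39 r2=0xef r3=0xd3 r4=0xff  N=1 Z=0
after  2: r0=0x44 r1=0x39 r2=0x11 r3=0xd3 r4=0xff  N=0 Z=0
after  3: r0=0x44 r1=0x39 r2=0x11 r3=0x33 r4=0xff  N=0 Z=0
after  4: r0=0xc6 r1=0x39 r2=0x11 r3=0x33 r4=0xff  N=1 Z=0
after  5: r0=0xc6 r1=0x39 r2=0x11 r3=0x33 r4=0x4a  N=0 Z=0
after  6: r0=0xc6 r1=0x39 r2=0x11 r3=0xd7 r4=0x4a  N=1 Z=0
after  7: r0=0xc6 r1=0x39 r2=0x39 r3=0xd7 r4=0x4a  N=0 Z=0
after  8: r0=0xc6 r1=0x39 r2=0x39 r3=0x11 r4=0x4a  N=0 Z=0
-- IRQ taken; context saved, return-PC = 9 --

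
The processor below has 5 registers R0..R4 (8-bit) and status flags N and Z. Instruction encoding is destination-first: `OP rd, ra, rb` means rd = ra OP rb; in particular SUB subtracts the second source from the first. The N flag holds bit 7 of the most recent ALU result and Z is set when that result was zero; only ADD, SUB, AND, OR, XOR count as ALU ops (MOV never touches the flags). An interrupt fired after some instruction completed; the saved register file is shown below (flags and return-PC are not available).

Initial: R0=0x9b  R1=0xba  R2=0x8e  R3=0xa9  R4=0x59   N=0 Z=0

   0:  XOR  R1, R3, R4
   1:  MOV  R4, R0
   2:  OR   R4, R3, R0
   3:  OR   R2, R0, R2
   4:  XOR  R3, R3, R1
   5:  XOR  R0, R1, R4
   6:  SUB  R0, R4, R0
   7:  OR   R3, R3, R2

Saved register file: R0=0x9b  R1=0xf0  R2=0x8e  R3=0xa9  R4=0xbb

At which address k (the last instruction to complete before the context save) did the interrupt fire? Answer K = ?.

after  0: R0=0x9b R1=0xf0 R2=0x8e R3=0xa9 R4=0x59  N=1 Z=0
after  1: R0=0x9b R1=0xf0 R2=0x8e R3=0xa9 R4=0x9b  N=1 Z=0
after  2: R0=0x9b R1=0xf0 R2=0x8e R3=0xa9 R4=0xbb  N=1 Z=0
-- IRQ taken; context saved, return-PC = 3 --

K = 2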